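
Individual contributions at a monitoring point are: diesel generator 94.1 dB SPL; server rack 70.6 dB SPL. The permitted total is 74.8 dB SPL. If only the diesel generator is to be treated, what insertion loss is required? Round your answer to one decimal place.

21.4 dB

Fixed contribution from the other source: Σ 10^(L/10) = 10^(70.6/10) = 1.148e+07 (70.60 dB SPL).
To meet 74.8 dB SPL overall, the treated diesel generator may contribute at most 10^(74.8/10) − 1.148e+07 = 1.872e+07, i.e. 72.72 dB SPL.
Required insertion loss = 94.1 − 72.72 = 21.38 dB.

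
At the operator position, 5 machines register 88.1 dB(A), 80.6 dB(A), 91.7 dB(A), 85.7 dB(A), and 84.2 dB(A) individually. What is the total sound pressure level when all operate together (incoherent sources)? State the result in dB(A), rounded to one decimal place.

Incoherent sources combine by intensity addition: L_total = 10·log₁₀(Σ 10^(L_i/10)).
Σ 10^(L/10) = 10^(88.1/10) + 10^(80.6/10) + 10^(91.7/10) + 10^(85.7/10) + 10^(84.2/10) = 2.874e+09.
L_total = 10·log₁₀(2.874e+09) = 94.59 dB(A).

94.6 dB(A)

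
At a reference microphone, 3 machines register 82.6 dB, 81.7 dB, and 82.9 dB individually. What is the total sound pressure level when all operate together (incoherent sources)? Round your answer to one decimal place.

For uncorrelated sources the intensities add, so convert each level to linear form, sum, and take 10·log₁₀ of the total.
Σ 10^(L/10) = 10^(82.6/10) + 10^(81.7/10) + 10^(82.9/10) = 5.249e+08.
L_total = 10·log₁₀(5.249e+08) = 87.20 dB.

87.2 dB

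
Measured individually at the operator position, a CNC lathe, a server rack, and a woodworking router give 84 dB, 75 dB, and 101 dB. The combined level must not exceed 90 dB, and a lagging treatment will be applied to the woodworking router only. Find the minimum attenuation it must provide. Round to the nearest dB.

12 dB

Fixed contribution from the other sources: Σ 10^(L/10) = 10^(84/10) + 10^(75/10) = 2.828e+08 (84.51 dB).
The limit corresponds to 10^(90/10) = 1.000e+09; subtracting the fixed part leaves 7.172e+08 for the woodworking router, i.e. 88.56 dB.
So the woodworking router must be reduced from 101 to 88.56 dB: IL = 12.44 dB.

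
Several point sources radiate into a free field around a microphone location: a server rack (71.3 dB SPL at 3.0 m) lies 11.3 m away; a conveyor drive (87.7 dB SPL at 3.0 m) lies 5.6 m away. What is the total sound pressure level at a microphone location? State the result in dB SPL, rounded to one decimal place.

Propagate each source to the receiver with L = L_ref − 20·log₁₀(r/r_ref), then add intensities.
server rack: 71.3 − 20·log₁₀(11.3/3.0) = 71.3 − 11.52 = 59.78 dB SPL.
conveyor drive: 87.7 − 20·log₁₀(5.6/3.0) = 87.7 − 5.42 = 82.28 dB SPL.
Σ 10^(L/10) = 1.699e+08 → L_total = 10·log₁₀(1.699e+08) = 82.30 dB SPL.

82.3 dB SPL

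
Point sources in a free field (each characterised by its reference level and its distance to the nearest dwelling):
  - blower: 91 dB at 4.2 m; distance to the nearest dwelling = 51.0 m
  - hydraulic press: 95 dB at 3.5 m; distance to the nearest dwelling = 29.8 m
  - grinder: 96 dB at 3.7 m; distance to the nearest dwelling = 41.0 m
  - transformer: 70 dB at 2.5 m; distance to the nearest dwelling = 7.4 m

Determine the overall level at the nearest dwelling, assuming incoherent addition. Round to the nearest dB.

First find each source's level at the receiver (point-source: −20·log₁₀(r/r_ref)), then combine on an intensity basis.
blower: 91 − 20·log₁₀(51.0/4.2) = 91 − 21.69 = 69.31 dB.
hydraulic press: 95 − 20·log₁₀(29.8/3.5) = 95 − 18.60 = 76.40 dB.
grinder: 96 − 20·log₁₀(41.0/3.7) = 96 − 20.89 = 75.11 dB.
transformer: 70 − 20·log₁₀(7.4/2.5) = 70 − 9.43 = 60.57 dB.
Σ 10^(L/10) = 8.572e+07 → L_total = 10·log₁₀(8.572e+07) = 79.33 dB.

79 dB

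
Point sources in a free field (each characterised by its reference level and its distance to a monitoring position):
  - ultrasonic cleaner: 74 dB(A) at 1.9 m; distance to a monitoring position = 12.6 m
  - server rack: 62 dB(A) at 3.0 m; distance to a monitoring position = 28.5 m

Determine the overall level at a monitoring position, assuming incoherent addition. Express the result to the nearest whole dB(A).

First find each source's level at the receiver (point-source: −20·log₁₀(r/r_ref)), then combine on an intensity basis.
ultrasonic cleaner: 74 − 20·log₁₀(12.6/1.9) = 74 − 16.43 = 57.57 dB(A).
server rack: 62 − 20·log₁₀(28.5/3.0) = 62 − 19.55 = 42.45 dB(A).
Σ 10^(L/10) = 5.887e+05 → L_total = 10·log₁₀(5.887e+05) = 57.70 dB(A).

58 dB(A)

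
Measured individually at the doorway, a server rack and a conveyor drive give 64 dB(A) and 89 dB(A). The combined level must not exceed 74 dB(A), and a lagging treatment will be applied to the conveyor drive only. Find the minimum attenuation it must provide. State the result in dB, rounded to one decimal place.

Everything except the conveyor drive sums to 10^(64/10) = 2.512e+06 in linear terms, 64.00 dB(A).
To meet 74 dB(A) overall, the treated conveyor drive may contribute at most 10^(74/10) − 2.512e+06 = 2.261e+07, i.e. 73.54 dB(A).
So the conveyor drive must be reduced from 89 to 73.54 dB(A): IL = 15.46 dB.

15.5 dB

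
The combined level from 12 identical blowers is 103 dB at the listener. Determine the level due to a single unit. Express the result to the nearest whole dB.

For N identical incoherent sources L_total = L₁ + 10·log₁₀ N, so L₁ = 103 − 10·log₁₀(12) = 103 − 10.792.

92 dB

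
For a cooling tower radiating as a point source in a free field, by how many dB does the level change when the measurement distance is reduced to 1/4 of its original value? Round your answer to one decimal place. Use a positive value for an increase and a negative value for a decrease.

+12.0 dB

A point source loses 6 dB per doubling of distance; generally ΔL = −20·log₁₀(r₂/r₁).
ΔL = −20·log₁₀(0.25) = +12.04 dB.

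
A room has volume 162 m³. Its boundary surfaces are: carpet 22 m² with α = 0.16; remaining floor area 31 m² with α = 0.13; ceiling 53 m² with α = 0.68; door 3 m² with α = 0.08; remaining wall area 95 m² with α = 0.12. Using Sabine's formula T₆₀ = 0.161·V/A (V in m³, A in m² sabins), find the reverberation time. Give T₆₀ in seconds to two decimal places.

0.47 s

Total absorption A = 22·0.16 + 31·0.13 + 53·0.68 + 3·0.08 + 95·0.12 = 55.23 m² sabins.
T₆₀ = 0.161·V/A = 0.161·162/55.23 = 0.472 s.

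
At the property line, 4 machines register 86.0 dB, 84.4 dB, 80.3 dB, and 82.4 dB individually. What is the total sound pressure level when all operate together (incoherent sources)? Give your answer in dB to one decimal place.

Incoherent sources combine by intensity addition: L_total = 10·log₁₀(Σ 10^(L_i/10)).
Σ 10^(L/10) = 10^(86.0/10) + 10^(84.4/10) + 10^(80.3/10) + 10^(82.4/10) = 9.545e+08.
L_total = 10·log₁₀(9.545e+08) = 89.80 dB.

89.8 dB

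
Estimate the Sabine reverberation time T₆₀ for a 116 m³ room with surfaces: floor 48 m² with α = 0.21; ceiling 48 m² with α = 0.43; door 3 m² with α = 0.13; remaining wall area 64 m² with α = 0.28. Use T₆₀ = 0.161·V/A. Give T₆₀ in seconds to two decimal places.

0.38 s

A = Σ Sᵢαᵢ = 48·0.21 + 48·0.43 + 3·0.13 + 64·0.28 = 49.03 m².
T₆₀ = 0.161 × 116 / 49.03 = 0.381 s.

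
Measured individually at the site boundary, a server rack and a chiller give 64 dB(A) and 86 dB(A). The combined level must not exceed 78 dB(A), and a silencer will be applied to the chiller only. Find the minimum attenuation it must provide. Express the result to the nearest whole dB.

Everything except the chiller sums to 10^(64/10) = 2.512e+06 in linear terms, 64.00 dB(A).
To meet 78 dB(A) overall, the treated chiller may contribute at most 10^(78/10) − 2.512e+06 = 6.058e+07, i.e. 77.82 dB(A).
So the chiller must be reduced from 86 to 77.82 dB(A): IL = 8.18 dB.

8 dB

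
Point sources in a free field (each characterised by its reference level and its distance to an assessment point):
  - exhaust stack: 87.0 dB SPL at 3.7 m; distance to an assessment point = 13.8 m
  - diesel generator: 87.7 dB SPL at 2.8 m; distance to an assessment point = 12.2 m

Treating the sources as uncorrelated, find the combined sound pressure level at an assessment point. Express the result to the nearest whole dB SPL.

First find each source's level at the receiver (point-source: −20·log₁₀(r/r_ref)), then combine on an intensity basis.
exhaust stack: 87.0 − 20·log₁₀(13.8/3.7) = 87.0 − 11.43 = 75.57 dB SPL.
diesel generator: 87.7 − 20·log₁₀(12.2/2.8) = 87.7 − 12.78 = 74.92 dB SPL.
Σ 10^(L/10) = 6.705e+07 → L_total = 10·log₁₀(6.705e+07) = 78.26 dB SPL.

78 dB SPL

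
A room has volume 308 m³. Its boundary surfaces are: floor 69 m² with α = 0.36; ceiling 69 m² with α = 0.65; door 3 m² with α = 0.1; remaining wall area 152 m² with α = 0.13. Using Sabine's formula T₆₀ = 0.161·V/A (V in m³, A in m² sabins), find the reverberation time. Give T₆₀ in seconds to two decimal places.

0.55 s

A = Σ Sᵢαᵢ = 69·0.36 + 69·0.65 + 3·0.1 + 152·0.13 = 89.75 m².
T₆₀ = 0.161 × 308 / 89.75 = 0.553 s.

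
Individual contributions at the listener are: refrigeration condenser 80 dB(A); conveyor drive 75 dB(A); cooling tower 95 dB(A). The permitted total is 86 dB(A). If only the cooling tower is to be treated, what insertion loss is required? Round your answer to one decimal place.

Fixed contribution from the other sources: Σ 10^(L/10) = 10^(80/10) + 10^(75/10) = 1.316e+08 (81.19 dB(A)).
The limit corresponds to 10^(86/10) = 3.981e+08; subtracting the fixed part leaves 2.665e+08 for the cooling tower, i.e. 84.26 dB(A).
So the cooling tower must be reduced from 95 to 84.26 dB(A): IL = 10.74 dB.

10.7 dB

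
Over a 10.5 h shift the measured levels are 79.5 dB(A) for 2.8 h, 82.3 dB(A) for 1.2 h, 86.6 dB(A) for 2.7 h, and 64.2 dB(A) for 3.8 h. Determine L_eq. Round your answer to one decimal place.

Weight each interval's intensity by its duration and average over T = 10.5 h:
Σ tᵢ·10^(Lᵢ/10) = 2.8·10^(79.5/10) + 1.2·10^(82.3/10) + 2.7·10^(86.6/10) + 3.8·10^(64.2/10) = 1.697e+09.
L_eq = 10·log₁₀(1.697e+09/10.5) = 82.09 dB(A).

82.1 dB(A)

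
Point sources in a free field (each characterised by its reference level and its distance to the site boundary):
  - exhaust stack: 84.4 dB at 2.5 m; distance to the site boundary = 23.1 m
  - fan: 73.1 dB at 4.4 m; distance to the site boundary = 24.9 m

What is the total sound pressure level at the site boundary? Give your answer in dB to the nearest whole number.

66 dB

Propagate each source to the receiver with L = L_ref − 20·log₁₀(r/r_ref), then add intensities.
exhaust stack: 84.4 − 20·log₁₀(23.1/2.5) = 84.4 − 19.31 = 65.09 dB.
fan: 73.1 − 20·log₁₀(24.9/4.4) = 73.1 − 15.05 = 58.05 dB.
Σ 10^(L/10) = 3.863e+06 → L_total = 10·log₁₀(3.863e+06) = 65.87 dB.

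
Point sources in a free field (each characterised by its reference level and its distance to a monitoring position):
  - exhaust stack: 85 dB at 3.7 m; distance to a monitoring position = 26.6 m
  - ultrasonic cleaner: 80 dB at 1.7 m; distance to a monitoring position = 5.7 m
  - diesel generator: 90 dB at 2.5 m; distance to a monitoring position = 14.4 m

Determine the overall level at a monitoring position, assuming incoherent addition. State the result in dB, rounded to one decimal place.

First find each source's level at the receiver (point-source: −20·log₁₀(r/r_ref)), then combine on an intensity basis.
exhaust stack: 85 − 20·log₁₀(26.6/3.7) = 85 − 17.13 = 67.87 dB.
ultrasonic cleaner: 80 − 20·log₁₀(5.7/1.7) = 80 − 10.51 = 69.49 dB.
diesel generator: 90 − 20·log₁₀(14.4/2.5) = 90 − 15.21 = 74.79 dB.
Σ 10^(L/10) = 4.515e+07 → L_total = 10·log₁₀(4.515e+07) = 76.55 dB.

76.5 dB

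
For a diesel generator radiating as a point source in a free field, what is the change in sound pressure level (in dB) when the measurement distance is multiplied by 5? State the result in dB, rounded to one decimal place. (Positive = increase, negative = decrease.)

-14.0 dB

A point source loses 6 dB per doubling of distance; generally ΔL = −20·log₁₀(r₂/r₁).
ΔL = −20·log₁₀(5) = -13.98 dB.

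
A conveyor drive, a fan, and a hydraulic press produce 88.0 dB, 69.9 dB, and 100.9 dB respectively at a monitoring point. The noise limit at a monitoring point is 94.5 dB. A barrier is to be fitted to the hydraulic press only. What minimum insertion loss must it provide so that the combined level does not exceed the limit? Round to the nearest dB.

The untreated sources together contribute 10^(88.0/10) + 10^(69.9/10) = 6.407e+08, i.e. 88.07 dB.
To meet 94.5 dB overall, the treated hydraulic press may contribute at most 10^(94.5/10) − 6.407e+08 = 2.178e+09, i.e. 93.38 dB.
Required insertion loss = 100.9 − 93.38 = 7.52 dB.

8 dB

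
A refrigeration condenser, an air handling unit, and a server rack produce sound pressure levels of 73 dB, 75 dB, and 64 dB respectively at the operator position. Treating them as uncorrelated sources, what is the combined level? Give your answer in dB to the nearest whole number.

77 dB

Incoherent sources combine by intensity addition: L_total = 10·log₁₀(Σ 10^(L_i/10)).
Σ 10^(L/10) = 10^(73/10) + 10^(75/10) + 10^(64/10) = 5.409e+07.
L_total = 10·log₁₀(5.409e+07) = 77.33 dB.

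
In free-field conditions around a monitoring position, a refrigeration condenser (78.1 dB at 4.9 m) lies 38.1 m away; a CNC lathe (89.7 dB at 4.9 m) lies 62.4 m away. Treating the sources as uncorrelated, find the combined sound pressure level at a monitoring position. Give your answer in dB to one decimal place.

68.3 dB

Apply inverse-square spreading to bring every level to the receiver, then sum 10^(L/10).
refrigeration condenser: 78.1 − 20·log₁₀(38.1/4.9) = 78.1 − 17.81 = 60.29 dB.
CNC lathe: 89.7 − 20·log₁₀(62.4/4.9) = 89.7 − 22.10 = 67.60 dB.
Σ 10^(L/10) = 6.823e+06 → L_total = 10·log₁₀(6.823e+06) = 68.34 dB.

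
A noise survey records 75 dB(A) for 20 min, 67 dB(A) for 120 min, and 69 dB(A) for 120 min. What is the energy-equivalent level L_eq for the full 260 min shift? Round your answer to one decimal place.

69.2 dB(A)

L_eq = 10·log₁₀[(1/T)·Σ tᵢ·10^(Lᵢ/10)] with T = 260 min.
Σ tᵢ·10^(Lᵢ/10) = 20·10^(75/10) + 120·10^(67/10) + 120·10^(69/10) = 2.187e+09.
L_eq = 10·log₁₀(2.187e+09/260) = 69.25 dB(A).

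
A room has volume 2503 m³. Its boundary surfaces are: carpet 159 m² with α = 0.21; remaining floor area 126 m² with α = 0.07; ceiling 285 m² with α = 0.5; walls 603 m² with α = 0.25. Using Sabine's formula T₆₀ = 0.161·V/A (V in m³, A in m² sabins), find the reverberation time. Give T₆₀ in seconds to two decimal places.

Total absorption A = 159·0.21 + 126·0.07 + 285·0.5 + 603·0.25 = 335.46 m² sabins.
T₆₀ = 0.161·V/A = 0.161·2503/335.46 = 1.201 s.

1.20 s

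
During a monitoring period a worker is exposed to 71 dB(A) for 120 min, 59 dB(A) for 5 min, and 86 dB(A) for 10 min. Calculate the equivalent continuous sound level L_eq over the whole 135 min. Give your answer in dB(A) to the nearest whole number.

The energy average is taken in the linear domain: L_eq = 10·log₁₀[(Σ tᵢ·10^(Lᵢ/10))/T], T = 135 min.
Σ tᵢ·10^(Lᵢ/10) = 120·10^(71/10) + 5·10^(59/10) + 10·10^(86/10) = 5.496e+09.
L_eq = 10·log₁₀(5.496e+09/135) = 76.10 dB(A).

76 dB(A)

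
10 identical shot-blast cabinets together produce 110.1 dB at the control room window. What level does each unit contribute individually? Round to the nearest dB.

For N identical incoherent sources L_total = L₁ + 10·log₁₀ N, so L₁ = 110.1 − 10·log₁₀(10) = 110.1 − 10.000.

100 dB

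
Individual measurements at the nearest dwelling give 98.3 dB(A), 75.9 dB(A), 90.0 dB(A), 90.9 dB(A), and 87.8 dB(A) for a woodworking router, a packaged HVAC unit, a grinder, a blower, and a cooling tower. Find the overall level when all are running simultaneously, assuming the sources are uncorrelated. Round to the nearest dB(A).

For uncorrelated sources the intensities add, so convert each level to linear form, sum, and take 10·log₁₀ of the total.
Σ 10^(L/10) = 10^(98.3/10) + 10^(75.9/10) + 10^(90.0/10) + 10^(90.9/10) + 10^(87.8/10) = 9.633e+09.
L_total = 10·log₁₀(9.633e+09) = 99.84 dB(A).

100 dB(A)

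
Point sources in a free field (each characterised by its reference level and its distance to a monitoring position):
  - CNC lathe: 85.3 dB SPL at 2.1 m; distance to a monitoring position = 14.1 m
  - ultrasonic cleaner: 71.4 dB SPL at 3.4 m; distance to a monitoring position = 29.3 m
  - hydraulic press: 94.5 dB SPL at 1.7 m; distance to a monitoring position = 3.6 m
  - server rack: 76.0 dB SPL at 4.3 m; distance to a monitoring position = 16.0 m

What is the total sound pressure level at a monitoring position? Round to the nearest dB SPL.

Apply inverse-square spreading to bring every level to the receiver, then sum 10^(L/10).
CNC lathe: 85.3 − 20·log₁₀(14.1/2.1) = 85.3 − 16.54 = 68.76 dB SPL.
ultrasonic cleaner: 71.4 − 20·log₁₀(29.3/3.4) = 71.4 − 18.71 = 52.69 dB SPL.
hydraulic press: 94.5 − 20·log₁₀(3.6/1.7) = 94.5 − 6.52 = 87.98 dB SPL.
server rack: 76.0 − 20·log₁₀(16.0/4.3) = 76.0 − 11.41 = 64.59 dB SPL.
Σ 10^(L/10) = 6.391e+08 → L_total = 10·log₁₀(6.391e+08) = 88.06 dB SPL.

88 dB SPL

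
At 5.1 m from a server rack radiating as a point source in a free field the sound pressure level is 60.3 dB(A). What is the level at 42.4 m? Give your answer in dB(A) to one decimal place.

Point-source attenuation: ΔL = 20·log₁₀(r₂/r₁) = 20·log₁₀(42.4/5.1) = 18.396 dB.
L₂ = 60.3 − 20·log₁₀(42.4/5.1) = 60.3 − 18.396 = 41.90 dB(A).

41.9 dB(A)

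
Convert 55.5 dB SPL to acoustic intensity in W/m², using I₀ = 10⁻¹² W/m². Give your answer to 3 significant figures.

3.55e-07 W/m²

I = I₀·10^(L/10) = 10⁻¹² × 10^(55.5/10) = 10^(-6.450).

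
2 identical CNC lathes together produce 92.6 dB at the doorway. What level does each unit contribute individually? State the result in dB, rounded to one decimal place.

89.6 dB

For N identical incoherent sources L_total = L₁ + 10·log₁₀ N, so L₁ = 92.6 − 10·log₁₀(2) = 92.6 − 3.010.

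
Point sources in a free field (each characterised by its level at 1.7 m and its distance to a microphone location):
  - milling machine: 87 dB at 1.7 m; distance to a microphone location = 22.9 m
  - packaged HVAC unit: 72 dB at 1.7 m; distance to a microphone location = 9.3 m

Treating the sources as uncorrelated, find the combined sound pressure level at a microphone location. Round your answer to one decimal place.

65.2 dB

Propagate each source to the receiver with L = L_ref − 20·log₁₀(r/r_ref), then add intensities.
milling machine: 87 − 20·log₁₀(22.9/1.7) = 87 − 22.59 = 64.41 dB.
packaged HVAC unit: 72 − 20·log₁₀(9.3/1.7) = 72 − 14.76 = 57.24 dB.
Σ 10^(L/10) = 3.292e+06 → L_total = 10·log₁₀(3.292e+06) = 65.17 dB.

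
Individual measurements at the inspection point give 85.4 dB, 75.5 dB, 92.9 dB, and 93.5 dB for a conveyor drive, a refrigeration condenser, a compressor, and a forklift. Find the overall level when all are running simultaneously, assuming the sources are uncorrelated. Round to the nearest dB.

For uncorrelated sources the intensities add, so convert each level to linear form, sum, and take 10·log₁₀ of the total.
Σ 10^(L/10) = 10^(85.4/10) + 10^(75.5/10) + 10^(92.9/10) + 10^(93.5/10) = 4.571e+09.
L_total = 10·log₁₀(4.571e+09) = 96.60 dB.

97 dB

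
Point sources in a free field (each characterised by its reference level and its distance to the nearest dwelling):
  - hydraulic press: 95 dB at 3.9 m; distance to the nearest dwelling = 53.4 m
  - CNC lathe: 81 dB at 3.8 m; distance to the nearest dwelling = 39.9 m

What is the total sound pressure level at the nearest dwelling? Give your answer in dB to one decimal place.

72.6 dB

Propagate each source to the receiver with L = L_ref − 20·log₁₀(r/r_ref), then add intensities.
hydraulic press: 95 − 20·log₁₀(53.4/3.9) = 95 − 22.73 = 72.27 dB.
CNC lathe: 81 − 20·log₁₀(39.9/3.8) = 81 − 20.42 = 60.58 dB.
Σ 10^(L/10) = 1.801e+07 → L_total = 10·log₁₀(1.801e+07) = 72.55 dB.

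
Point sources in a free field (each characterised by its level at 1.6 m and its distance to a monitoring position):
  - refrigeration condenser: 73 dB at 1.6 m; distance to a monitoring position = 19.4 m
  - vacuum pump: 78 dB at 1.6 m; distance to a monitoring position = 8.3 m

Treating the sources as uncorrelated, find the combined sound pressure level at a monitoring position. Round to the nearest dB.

64 dB

Propagate each source to the receiver with L = L_ref − 20·log₁₀(r/r_ref), then add intensities.
refrigeration condenser: 73 − 20·log₁₀(19.4/1.6) = 73 − 21.67 = 51.33 dB.
vacuum pump: 78 − 20·log₁₀(8.3/1.6) = 78 − 14.30 = 63.70 dB.
Σ 10^(L/10) = 2.480e+06 → L_total = 10·log₁₀(2.480e+06) = 63.95 dB.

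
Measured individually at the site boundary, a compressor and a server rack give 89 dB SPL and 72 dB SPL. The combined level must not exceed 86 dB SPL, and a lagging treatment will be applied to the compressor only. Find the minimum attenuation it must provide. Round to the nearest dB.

Fixed contribution from the other source: Σ 10^(L/10) = 10^(72/10) = 1.585e+07 (72.00 dB SPL).
To meet 86 dB SPL overall, the treated compressor may contribute at most 10^(86/10) − 1.585e+07 = 3.823e+08, i.e. 85.82 dB SPL.
So the compressor must be reduced from 89 to 85.82 dB SPL: IL = 3.18 dB.

3 dB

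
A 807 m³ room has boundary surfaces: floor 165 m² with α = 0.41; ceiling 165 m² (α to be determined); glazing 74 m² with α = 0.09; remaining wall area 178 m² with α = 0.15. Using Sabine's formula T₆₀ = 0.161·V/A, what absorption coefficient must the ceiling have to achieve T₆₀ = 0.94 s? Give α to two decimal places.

From T₆₀ = 0.161·V/A, the target T₆₀ = 0.94 s needs A = 0.161·807/0.94 = 138.22 m².
Absorption from the other surfaces = 165·0.41 + 74·0.09 + 178·0.15 = 101.01 m², so the ceiling must supply 37.21 m² over 165 m².
α = 37.21/165 = 0.226.

0.23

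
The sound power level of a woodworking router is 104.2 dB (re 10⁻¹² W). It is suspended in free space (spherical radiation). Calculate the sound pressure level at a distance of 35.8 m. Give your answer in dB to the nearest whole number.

62 dB

L_p = L_w − 10·log₁₀(4π·r²) with r = 35.8 m.
4π·r² = 1.611e+04 m², 10·log₁₀ of that is 42.070 dB.
L_p = 104.2 − 42.070 = 62.13 dB.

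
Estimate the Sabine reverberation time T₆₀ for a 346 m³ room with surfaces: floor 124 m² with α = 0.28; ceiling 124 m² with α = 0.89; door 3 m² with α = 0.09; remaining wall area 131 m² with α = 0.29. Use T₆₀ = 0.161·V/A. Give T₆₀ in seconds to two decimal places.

0.30 s

A = Σ Sᵢαᵢ = 124·0.28 + 124·0.89 + 3·0.09 + 131·0.29 = 183.34 m².
T₆₀ = 0.161·V/A = 0.161·346/183.34 = 0.304 s.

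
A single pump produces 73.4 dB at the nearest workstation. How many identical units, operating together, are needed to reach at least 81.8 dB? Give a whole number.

N identical sources give L₁ + 10·log₁₀ N, so require 10·log₁₀ N ≥ 81.8 − 73.4 = 8.4 dB.
N ≥ 10^(8.4/10) = 6.918, so N = 7.

7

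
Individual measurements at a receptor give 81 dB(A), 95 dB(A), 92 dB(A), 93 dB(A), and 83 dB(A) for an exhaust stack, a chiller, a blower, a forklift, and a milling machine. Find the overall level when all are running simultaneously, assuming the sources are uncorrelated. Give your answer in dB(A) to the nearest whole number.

98 dB(A)

Incoherent sources combine by intensity addition: L_total = 10·log₁₀(Σ 10^(L_i/10)).
Σ 10^(L/10) = 10^(81/10) + 10^(95/10) + 10^(92/10) + 10^(93/10) + 10^(83/10) = 7.068e+09.
L_total = 10·log₁₀(7.068e+09) = 98.49 dB(A).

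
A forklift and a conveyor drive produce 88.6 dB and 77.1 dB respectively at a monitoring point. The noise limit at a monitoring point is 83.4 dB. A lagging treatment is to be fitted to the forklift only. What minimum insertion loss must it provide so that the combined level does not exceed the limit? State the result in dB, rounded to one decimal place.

Fixed contribution from the other source: Σ 10^(L/10) = 10^(77.1/10) = 5.129e+07 (77.10 dB).
The limit corresponds to 10^(83.4/10) = 2.188e+08; subtracting the fixed part leaves 1.675e+08 for the forklift, i.e. 82.24 dB.
Required insertion loss = 88.6 − 82.24 = 6.36 dB.

6.4 dB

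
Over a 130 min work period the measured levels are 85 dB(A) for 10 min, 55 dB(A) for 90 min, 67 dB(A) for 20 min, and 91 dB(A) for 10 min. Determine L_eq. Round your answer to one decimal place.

80.9 dB(A)

Weight each interval's intensity by its duration and average over T = 130 min:
Σ tᵢ·10^(Lᵢ/10) = 10·10^(85/10) + 90·10^(55/10) + 20·10^(67/10) + 10·10^(91/10) = 1.588e+10.
L_eq = 10·log₁₀(1.588e+10/130) = 80.87 dB(A).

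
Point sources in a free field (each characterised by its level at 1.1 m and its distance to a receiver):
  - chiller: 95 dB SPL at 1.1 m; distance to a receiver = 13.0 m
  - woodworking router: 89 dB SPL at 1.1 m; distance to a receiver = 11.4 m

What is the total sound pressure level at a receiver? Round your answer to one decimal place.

74.8 dB SPL

Propagate each source to the receiver with L = L_ref − 20·log₁₀(r/r_ref), then add intensities.
chiller: 95 − 20·log₁₀(13.0/1.1) = 95 − 21.45 = 73.55 dB SPL.
woodworking router: 89 − 20·log₁₀(11.4/1.1) = 89 − 20.31 = 68.69 dB SPL.
Σ 10^(L/10) = 3.004e+07 → L_total = 10·log₁₀(3.004e+07) = 74.78 dB SPL.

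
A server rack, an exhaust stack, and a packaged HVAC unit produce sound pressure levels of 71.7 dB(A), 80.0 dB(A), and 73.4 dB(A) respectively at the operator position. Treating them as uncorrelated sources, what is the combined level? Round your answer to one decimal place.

81.4 dB(A)

For uncorrelated sources the intensities add, so convert each level to linear form, sum, and take 10·log₁₀ of the total.
Σ 10^(L/10) = 10^(71.7/10) + 10^(80.0/10) + 10^(73.4/10) = 1.367e+08.
L_total = 10·log₁₀(1.367e+08) = 81.36 dB(A).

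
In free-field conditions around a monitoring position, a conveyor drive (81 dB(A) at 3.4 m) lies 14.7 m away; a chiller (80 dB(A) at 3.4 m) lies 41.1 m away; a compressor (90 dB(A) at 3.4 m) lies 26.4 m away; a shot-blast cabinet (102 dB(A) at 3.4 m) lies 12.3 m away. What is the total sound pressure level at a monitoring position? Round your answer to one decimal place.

First find each source's level at the receiver (point-source: −20·log₁₀(r/r_ref)), then combine on an intensity basis.
conveyor drive: 81 − 20·log₁₀(14.7/3.4) = 81 − 12.72 = 68.28 dB(A).
chiller: 80 − 20·log₁₀(41.1/3.4) = 80 − 21.65 = 58.35 dB(A).
compressor: 90 − 20·log₁₀(26.4/3.4) = 90 − 17.80 = 72.20 dB(A).
shot-blast cabinet: 102 − 20·log₁₀(12.3/3.4) = 102 − 11.17 = 90.83 dB(A).
Σ 10^(L/10) = 1.235e+09 → L_total = 10·log₁₀(1.235e+09) = 90.92 dB(A).

90.9 dB(A)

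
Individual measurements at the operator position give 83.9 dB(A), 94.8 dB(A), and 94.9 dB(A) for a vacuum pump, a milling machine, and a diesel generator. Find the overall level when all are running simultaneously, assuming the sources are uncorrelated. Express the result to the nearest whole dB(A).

98 dB(A)

Incoherent sources combine by intensity addition: L_total = 10·log₁₀(Σ 10^(L_i/10)).
Σ 10^(L/10) = 10^(83.9/10) + 10^(94.8/10) + 10^(94.9/10) = 6.356e+09.
L_total = 10·log₁₀(6.356e+09) = 98.03 dB(A).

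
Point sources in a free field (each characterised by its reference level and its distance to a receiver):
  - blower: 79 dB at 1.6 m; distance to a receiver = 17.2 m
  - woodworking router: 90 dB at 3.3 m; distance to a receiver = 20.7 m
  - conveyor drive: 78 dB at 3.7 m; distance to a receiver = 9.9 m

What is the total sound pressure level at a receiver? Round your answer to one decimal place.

75.4 dB

Propagate each source to the receiver with L = L_ref − 20·log₁₀(r/r_ref), then add intensities.
blower: 79 − 20·log₁₀(17.2/1.6) = 79 − 20.63 = 58.37 dB.
woodworking router: 90 − 20·log₁₀(20.7/3.3) = 90 − 15.95 = 74.05 dB.
conveyor drive: 78 − 20·log₁₀(9.9/3.7) = 78 − 8.55 = 69.45 dB.
Σ 10^(L/10) = 3.492e+07 → L_total = 10·log₁₀(3.492e+07) = 75.43 dB.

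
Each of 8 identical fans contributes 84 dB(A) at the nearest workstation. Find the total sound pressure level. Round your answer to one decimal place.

93.0 dB(A)

L_total = L₁ + 10·log₁₀ N for N identical incoherent sources.
L_total = 84 + 10·log₁₀(8) = 84 + 9.031 = 93.03 dB(A).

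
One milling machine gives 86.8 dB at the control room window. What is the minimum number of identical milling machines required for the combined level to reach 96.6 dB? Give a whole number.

10

N identical sources give L₁ + 10·log₁₀ N, so require 10·log₁₀ N ≥ 96.6 − 86.8 = 9.8 dB.
N ≥ 10^(9.8/10) = 9.550, so N = 10.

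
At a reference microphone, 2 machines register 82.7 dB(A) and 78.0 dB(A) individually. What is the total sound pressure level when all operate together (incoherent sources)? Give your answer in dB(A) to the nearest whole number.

84 dB(A)

Incoherent sources combine by intensity addition: L_total = 10·log₁₀(Σ 10^(L_i/10)).
Σ 10^(L/10) = 10^(82.7/10) + 10^(78.0/10) = 2.493e+08.
L_total = 10·log₁₀(2.493e+08) = 83.97 dB(A).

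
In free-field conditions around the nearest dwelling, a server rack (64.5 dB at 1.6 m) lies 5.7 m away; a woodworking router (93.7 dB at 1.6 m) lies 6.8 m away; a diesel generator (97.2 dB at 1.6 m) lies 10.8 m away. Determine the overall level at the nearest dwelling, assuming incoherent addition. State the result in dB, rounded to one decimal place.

Propagate each source to the receiver with L = L_ref − 20·log₁₀(r/r_ref), then add intensities.
server rack: 64.5 − 20·log₁₀(5.7/1.6) = 64.5 − 11.04 = 53.46 dB.
woodworking router: 93.7 − 20·log₁₀(6.8/1.6) = 93.7 − 12.57 = 81.13 dB.
diesel generator: 97.2 − 20·log₁₀(10.8/1.6) = 97.2 − 16.59 = 80.61 dB.
Σ 10^(L/10) = 2.452e+08 → L_total = 10·log₁₀(2.452e+08) = 83.90 dB.

83.9 dB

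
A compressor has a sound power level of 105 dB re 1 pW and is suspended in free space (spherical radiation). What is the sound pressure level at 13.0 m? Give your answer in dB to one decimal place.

71.7 dB

L_p = L_w − 10·log₁₀(4π·r²) with r = 13.0 m.
4π·r² = 2124 m², 10·log₁₀ of that is 33.271 dB.
L_p = 105 − 33.271 = 71.73 dB.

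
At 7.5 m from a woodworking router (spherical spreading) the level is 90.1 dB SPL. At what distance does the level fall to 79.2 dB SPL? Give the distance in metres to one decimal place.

26.3 m

The 10.9 dB drop corresponds to a distance ratio of 10^(10.9/20) for a point source.
r₂ = 7.5·10^((90.1−79.2)/20) = 7.5·10^(10.9/20) = 26.31 m.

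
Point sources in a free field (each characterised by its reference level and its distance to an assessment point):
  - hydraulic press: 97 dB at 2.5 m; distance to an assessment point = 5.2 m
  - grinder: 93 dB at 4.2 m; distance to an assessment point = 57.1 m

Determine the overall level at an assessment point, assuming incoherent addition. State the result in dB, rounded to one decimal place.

First find each source's level at the receiver (point-source: −20·log₁₀(r/r_ref)), then combine on an intensity basis.
hydraulic press: 97 − 20·log₁₀(5.2/2.5) = 97 − 6.36 = 90.64 dB.
grinder: 93 − 20·log₁₀(57.1/4.2) = 93 − 22.67 = 70.33 dB.
Σ 10^(L/10) = 1.169e+09 → L_total = 10·log₁₀(1.169e+09) = 90.68 dB.

90.7 dB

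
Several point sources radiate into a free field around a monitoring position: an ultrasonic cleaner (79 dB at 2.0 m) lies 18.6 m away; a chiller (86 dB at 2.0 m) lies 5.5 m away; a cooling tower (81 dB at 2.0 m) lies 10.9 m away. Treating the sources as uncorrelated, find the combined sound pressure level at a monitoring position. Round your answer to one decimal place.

Propagate each source to the receiver with L = L_ref − 20·log₁₀(r/r_ref), then add intensities.
ultrasonic cleaner: 79 − 20·log₁₀(18.6/2.0) = 79 − 19.37 = 59.63 dB.
chiller: 86 − 20·log₁₀(5.5/2.0) = 86 − 8.79 = 77.21 dB.
cooling tower: 81 − 20·log₁₀(10.9/2.0) = 81 − 14.73 = 66.27 dB.
Σ 10^(L/10) = 5.780e+07 → L_total = 10·log₁₀(5.780e+07) = 77.62 dB.

77.6 dB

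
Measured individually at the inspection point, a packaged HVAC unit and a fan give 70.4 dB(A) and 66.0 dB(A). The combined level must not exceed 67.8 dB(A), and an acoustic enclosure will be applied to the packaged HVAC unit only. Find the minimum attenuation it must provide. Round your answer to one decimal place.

Fixed contribution from the other source: Σ 10^(L/10) = 10^(66.0/10) = 3.981e+06 (66.00 dB(A)).
To meet 67.8 dB(A) overall, the treated packaged HVAC unit may contribute at most 10^(67.8/10) − 3.981e+06 = 2.045e+06, i.e. 63.11 dB(A).
Required insertion loss = 70.4 − 63.11 = 7.29 dB.

7.3 dB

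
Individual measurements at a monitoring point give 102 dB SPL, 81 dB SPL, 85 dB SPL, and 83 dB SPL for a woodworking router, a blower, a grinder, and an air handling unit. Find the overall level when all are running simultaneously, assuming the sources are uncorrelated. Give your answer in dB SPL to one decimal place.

102.2 dB SPL

Incoherent sources combine by intensity addition: L_total = 10·log₁₀(Σ 10^(L_i/10)).
Σ 10^(L/10) = 10^(102/10) + 10^(81/10) + 10^(85/10) + 10^(83/10) = 1.649e+10.
L_total = 10·log₁₀(1.649e+10) = 102.17 dB SPL.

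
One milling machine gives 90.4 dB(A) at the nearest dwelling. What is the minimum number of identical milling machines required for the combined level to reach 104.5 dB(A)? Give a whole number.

26

N identical sources give L₁ + 10·log₁₀ N, so require 10·log₁₀ N ≥ 104.5 − 90.4 = 14.1 dB.
N ≥ 10^(14.1/10) = 25.704, so N = 26.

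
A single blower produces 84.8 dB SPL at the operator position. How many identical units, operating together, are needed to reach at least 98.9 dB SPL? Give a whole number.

26

Need L₁ + 10·log₁₀ N ≥ 98.9, i.e. log₁₀ N ≥ 1.41.
N ≥ 10^(14.1/10) = 25.704, so N = 26.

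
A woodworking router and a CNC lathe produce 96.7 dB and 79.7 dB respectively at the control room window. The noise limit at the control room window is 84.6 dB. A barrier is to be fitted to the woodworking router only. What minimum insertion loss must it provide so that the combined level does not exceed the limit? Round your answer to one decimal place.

Everything except the woodworking router sums to 10^(79.7/10) = 9.333e+07 in linear terms, 79.70 dB.
To meet 84.6 dB overall, the treated woodworking router may contribute at most 10^(84.6/10) − 9.333e+07 = 1.951e+08, i.e. 82.90 dB.
Required insertion loss = 96.7 − 82.90 = 13.80 dB.

13.8 dB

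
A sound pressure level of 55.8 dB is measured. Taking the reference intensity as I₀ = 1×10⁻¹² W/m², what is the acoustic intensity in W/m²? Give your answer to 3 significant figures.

I = I₀·10^(L/10) = 10⁻¹² × 10^(55.8/10) = 10^(-6.420).

3.80e-07 W/m²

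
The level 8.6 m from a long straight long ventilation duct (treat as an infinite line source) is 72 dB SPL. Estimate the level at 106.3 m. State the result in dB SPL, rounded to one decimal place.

Line-source attenuation: ΔL = 10·log₁₀(r₂/r₁) = 10·log₁₀(106.3/8.6) = 10.920 dB.
L₂ = 72 − 10·log₁₀(106.3/8.6) = 72 − 10.920 = 61.08 dB SPL.

61.1 dB SPL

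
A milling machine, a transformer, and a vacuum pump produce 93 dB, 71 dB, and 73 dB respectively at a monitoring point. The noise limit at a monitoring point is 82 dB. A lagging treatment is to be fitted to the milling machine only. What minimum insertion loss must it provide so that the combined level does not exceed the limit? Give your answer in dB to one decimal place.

Fixed contribution from the other sources: Σ 10^(L/10) = 10^(71/10) + 10^(73/10) = 3.254e+07 (75.12 dB).
To meet 82 dB overall, the treated milling machine may contribute at most 10^(82/10) − 3.254e+07 = 1.259e+08, i.e. 81.00 dB.
Required insertion loss = 93 − 81.00 = 12.00 dB.

12.0 dB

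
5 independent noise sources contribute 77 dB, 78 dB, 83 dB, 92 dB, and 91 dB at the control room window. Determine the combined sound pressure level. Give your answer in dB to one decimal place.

Incoherent sources combine by intensity addition: L_total = 10·log₁₀(Σ 10^(L_i/10)).
Σ 10^(L/10) = 10^(77/10) + 10^(78/10) + 10^(83/10) + 10^(92/10) + 10^(91/10) = 3.157e+09.
L_total = 10·log₁₀(3.157e+09) = 94.99 dB.

95.0 dB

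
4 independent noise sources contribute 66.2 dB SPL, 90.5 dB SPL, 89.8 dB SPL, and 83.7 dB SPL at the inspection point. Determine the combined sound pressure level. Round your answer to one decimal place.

For uncorrelated sources the intensities add, so convert each level to linear form, sum, and take 10·log₁₀ of the total.
Σ 10^(L/10) = 10^(66.2/10) + 10^(90.5/10) + 10^(89.8/10) + 10^(83.7/10) = 2.316e+09.
L_total = 10·log₁₀(2.316e+09) = 93.65 dB SPL.

93.6 dB SPL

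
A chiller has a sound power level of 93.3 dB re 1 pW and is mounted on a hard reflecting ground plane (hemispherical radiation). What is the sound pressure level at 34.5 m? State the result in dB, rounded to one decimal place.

54.6 dB

The power spreads over a hemisphere of area 2π·r², so L_p = L_w − 10·log₁₀(2π·r²).
2π·r² = 7479 m², 10·log₁₀ of that is 38.738 dB.
L_p = 93.3 − 38.738 = 54.56 dB.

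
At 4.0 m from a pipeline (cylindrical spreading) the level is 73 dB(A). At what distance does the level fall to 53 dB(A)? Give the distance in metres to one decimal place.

The 20.0 dB drop corresponds to a distance ratio of 10^(20.0/10) for a line source.
r₂ = 4.0·10^((73−53)/10) = 4.0·10^(20.0/10) = 400.00 m.

400.0 m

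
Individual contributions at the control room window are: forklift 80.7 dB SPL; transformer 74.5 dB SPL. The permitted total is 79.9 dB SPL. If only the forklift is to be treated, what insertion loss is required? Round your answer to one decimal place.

Everything except the forklift sums to 10^(74.5/10) = 2.818e+07 in linear terms, 74.50 dB SPL.
To meet 79.9 dB SPL overall, the treated forklift may contribute at most 10^(79.9/10) − 2.818e+07 = 6.954e+07, i.e. 78.42 dB SPL.
Required insertion loss = 80.7 − 78.42 = 2.28 dB.

2.3 dB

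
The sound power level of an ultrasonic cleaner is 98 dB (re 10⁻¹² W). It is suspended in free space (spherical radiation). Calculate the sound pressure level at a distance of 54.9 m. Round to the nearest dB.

The power spreads over a sphere of area 4π·r², so L_p = L_w − 10·log₁₀(4π·r²).
4π·r² = 3.788e+04 m², 10·log₁₀ of that is 45.784 dB.
L_p = 98 − 45.784 = 52.22 dB.

52 dB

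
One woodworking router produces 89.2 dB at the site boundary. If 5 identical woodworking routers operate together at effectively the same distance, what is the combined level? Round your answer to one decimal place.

96.2 dB

N identical incoherent sources raise the level by 10·log₁₀ N.
L_total = 89.2 + 10·log₁₀(5) = 89.2 + 6.990 = 96.19 dB.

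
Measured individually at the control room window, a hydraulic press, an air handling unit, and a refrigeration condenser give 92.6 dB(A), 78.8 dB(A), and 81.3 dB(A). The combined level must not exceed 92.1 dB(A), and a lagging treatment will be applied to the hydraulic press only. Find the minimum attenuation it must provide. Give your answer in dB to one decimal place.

The untreated sources together contribute 10^(78.8/10) + 10^(81.3/10) = 2.108e+08, i.e. 83.24 dB(A).
The limit corresponds to 10^(92.1/10) = 1.622e+09; subtracting the fixed part leaves 1.411e+09 for the hydraulic press, i.e. 91.50 dB(A).
So the hydraulic press must be reduced from 92.6 to 91.50 dB(A): IL = 1.10 dB.

1.1 dB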